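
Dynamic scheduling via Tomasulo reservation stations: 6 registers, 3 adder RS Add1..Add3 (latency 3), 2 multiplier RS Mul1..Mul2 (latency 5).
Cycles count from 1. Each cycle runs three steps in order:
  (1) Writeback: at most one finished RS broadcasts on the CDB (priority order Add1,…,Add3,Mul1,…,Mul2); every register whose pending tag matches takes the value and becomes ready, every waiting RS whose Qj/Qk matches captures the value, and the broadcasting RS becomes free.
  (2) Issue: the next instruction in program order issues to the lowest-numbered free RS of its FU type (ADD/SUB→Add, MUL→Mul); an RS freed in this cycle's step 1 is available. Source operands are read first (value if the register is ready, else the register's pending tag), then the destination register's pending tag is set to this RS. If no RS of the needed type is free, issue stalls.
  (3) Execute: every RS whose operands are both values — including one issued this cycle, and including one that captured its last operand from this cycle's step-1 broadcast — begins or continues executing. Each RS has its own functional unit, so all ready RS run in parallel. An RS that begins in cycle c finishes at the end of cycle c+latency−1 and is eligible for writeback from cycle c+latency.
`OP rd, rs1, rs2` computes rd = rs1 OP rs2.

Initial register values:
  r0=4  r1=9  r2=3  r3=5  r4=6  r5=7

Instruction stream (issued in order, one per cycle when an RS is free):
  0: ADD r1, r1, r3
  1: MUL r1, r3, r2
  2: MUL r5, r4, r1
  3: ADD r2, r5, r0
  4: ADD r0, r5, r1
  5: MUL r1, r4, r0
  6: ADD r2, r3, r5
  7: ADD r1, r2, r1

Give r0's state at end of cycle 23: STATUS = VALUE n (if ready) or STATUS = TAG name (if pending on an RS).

STATUS = VALUE 105

c1: issue ADD r1<-Add1 | r0:4,r1:Add1,r2:3,r3:5,r4:6,r5:7
c2: issue MUL r1<-Mul1 | r0:4,r1:Mul1,r2:3,r3:5,r4:6,r5:7
c3: issue MUL r5<-Mul2 | r0:4,r1:Mul1,r2:3,r3:5,r4:6,r5:Mul2
c4: CDB Add1=14; issue ADD r2<-Add1 | r0:4,r1:Mul1,r2:Add1,r3:5,r4:6,r5:Mul2
c5: issue ADD r0<-Add2 | r0:Add2,r1:Mul1,r2:Add1,r3:5,r4:6,r5:Mul2
c6: stall | r0:Add2,r1:Mul1,r2:Add1,r3:5,r4:6,r5:Mul2
c7: CDB Mul1=15; issue MUL r1<-Mul1 | r0:Add2,r1:Mul1,r2:Add1,r3:5,r4:6,r5:Mul2
c8: issue ADD r2<-Add3 | r0:Add2,r1:Mul1,r2:Add3,r3:5,r4:6,r5:Mul2
c9: stall | r0:Add2,r1:Mul1,r2:Add3,r3:5,r4:6,r5:Mul2
c10: stall | r0:Add2,r1:Mul1,r2:Add3,r3:5,r4:6,r5:Mul2
c11: stall | r0:Add2,r1:Mul1,r2:Add3,r3:5,r4:6,r5:Mul2
c12: CDB Mul2=90; stall | r0:Add2,r1:Mul1,r2:Add3,r3:5,r4:6,r5:90
c13: stall | r0:Add2,r1:Mul1,r2:Add3,r3:5,r4:6,r5:90
c14: stall | r0:Add2,r1:Mul1,r2:Add3,r3:5,r4:6,r5:90
c15: CDB Add1=94; issue ADD r1<-Add1 | r0:Add2,r1:Add1,r2:Add3,r3:5,r4:6,r5:90
c16: CDB Add2=105 | r0:105,r1:Add1,r2:Add3,r3:5,r4:6,r5:90
c17: CDB Add3=95 | r0:105,r1:Add1,r2:95,r3:5,r4:6,r5:90
c18: - | r0:105,r1:Add1,r2:95,r3:5,r4:6,r5:90
c19: - | r0:105,r1:Add1,r2:95,r3:5,r4:6,r5:90
c20: - | r0:105,r1:Add1,r2:95,r3:5,r4:6,r5:90
c21: CDB Mul1=630 | r0:105,r1:Add1,r2:95,r3:5,r4:6,r5:90
c22: - | r0:105,r1:Add1,r2:95,r3:5,r4:6,r5:90
c23: - | r0:105,r1:Add1,r2:95,r3:5,r4:6,r5:90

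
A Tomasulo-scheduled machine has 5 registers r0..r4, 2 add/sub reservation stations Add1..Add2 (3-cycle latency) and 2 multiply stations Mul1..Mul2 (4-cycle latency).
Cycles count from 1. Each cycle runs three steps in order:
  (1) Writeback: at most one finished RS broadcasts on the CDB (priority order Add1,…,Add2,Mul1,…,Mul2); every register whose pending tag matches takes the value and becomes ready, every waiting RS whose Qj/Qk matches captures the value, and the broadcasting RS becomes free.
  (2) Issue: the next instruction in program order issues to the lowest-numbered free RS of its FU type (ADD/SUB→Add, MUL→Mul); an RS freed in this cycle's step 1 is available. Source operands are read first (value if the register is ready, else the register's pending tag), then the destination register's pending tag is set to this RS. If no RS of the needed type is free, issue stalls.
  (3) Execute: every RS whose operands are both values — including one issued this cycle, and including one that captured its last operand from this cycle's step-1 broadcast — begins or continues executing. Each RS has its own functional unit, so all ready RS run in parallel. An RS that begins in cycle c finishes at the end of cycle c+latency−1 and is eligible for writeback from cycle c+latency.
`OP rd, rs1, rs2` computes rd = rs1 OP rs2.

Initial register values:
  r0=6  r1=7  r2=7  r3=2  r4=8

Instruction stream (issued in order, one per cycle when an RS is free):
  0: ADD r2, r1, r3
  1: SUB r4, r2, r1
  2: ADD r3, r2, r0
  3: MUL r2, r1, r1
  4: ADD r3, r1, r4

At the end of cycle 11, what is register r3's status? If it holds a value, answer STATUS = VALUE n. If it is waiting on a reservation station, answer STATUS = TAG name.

STATUS = VALUE 9

  c1: issue ADD r2<-Add1  regs: r0:6,r1:7,r2:Add1,r3:2,r4:8
  c2: issue SUB r4<-Add2  regs: r0:6,r1:7,r2:Add1,r3:2,r4:Add2
  c3: stall  regs: r0:6,r1:7,r2:Add1,r3:2,r4:Add2
  c4: CDB Add1=9; issue ADD r3<-Add1  regs: r0:6,r1:7,r2:9,r3:Add1,r4:Add2
  c5: issue MUL r2<-Mul1  regs: r0:6,r1:7,r2:Mul1,r3:Add1,r4:Add2
  c6: stall  regs: r0:6,r1:7,r2:Mul1,r3:Add1,r4:Add2
  c7: CDB Add1=15; issue ADD r3<-Add1  regs: r0:6,r1:7,r2:Mul1,r3:Add1,r4:Add2
  c8: CDB Add2=2  regs: r0:6,r1:7,r2:Mul1,r3:Add1,r4:2
  c9: CDB Mul1=49  regs: r0:6,r1:7,r2:49,r3:Add1,r4:2
  c10: -  regs: r0:6,r1:7,r2:49,r3:Add1,r4:2
  c11: CDB Add1=9  regs: r0:6,r1:7,r2:49,r3:9,r4:2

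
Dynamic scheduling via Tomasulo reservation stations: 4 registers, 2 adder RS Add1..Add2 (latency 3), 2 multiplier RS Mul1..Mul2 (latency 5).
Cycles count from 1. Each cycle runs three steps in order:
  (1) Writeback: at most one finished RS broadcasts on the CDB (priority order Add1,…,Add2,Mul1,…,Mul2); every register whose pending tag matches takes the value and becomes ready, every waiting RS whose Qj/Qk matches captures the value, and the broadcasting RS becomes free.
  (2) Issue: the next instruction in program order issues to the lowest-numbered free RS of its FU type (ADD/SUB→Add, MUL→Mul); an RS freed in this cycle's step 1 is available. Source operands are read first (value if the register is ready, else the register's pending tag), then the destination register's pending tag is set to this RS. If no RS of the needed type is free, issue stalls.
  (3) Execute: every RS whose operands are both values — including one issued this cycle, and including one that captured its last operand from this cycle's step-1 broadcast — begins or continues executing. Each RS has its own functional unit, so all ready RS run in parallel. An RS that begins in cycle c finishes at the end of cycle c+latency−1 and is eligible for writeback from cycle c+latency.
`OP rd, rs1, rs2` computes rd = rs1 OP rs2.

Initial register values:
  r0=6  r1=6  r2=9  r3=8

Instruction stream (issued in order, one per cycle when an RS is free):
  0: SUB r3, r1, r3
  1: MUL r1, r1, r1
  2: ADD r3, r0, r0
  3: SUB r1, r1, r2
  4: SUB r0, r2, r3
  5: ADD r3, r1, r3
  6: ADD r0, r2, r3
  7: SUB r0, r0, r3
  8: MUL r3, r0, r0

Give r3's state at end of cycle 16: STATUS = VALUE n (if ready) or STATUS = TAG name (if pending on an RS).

c1: issue SUB r3<-Add1 | r0:6,r1:6,r2:9,r3:Add1
c2: issue MUL r1<-Mul1 | r0:6,r1:Mul1,r2:9,r3:Add1
c3: issue ADD r3<-Add2 | r0:6,r1:Mul1,r2:9,r3:Add2
c4: CDB Add1=-2; issue SUB r1<-Add1 | r0:6,r1:Add1,r2:9,r3:Add2
c5: stall | r0:6,r1:Add1,r2:9,r3:Add2
c6: CDB Add2=12; issue SUB r0<-Add2 | r0:Add2,r1:Add1,r2:9,r3:12
c7: CDB Mul1=36; stall | r0:Add2,r1:Add1,r2:9,r3:12
c8: stall | r0:Add2,r1:Add1,r2:9,r3:12
c9: CDB Add2=-3; issue ADD r3<-Add2 | r0:-3,r1:Add1,r2:9,r3:Add2
c10: CDB Add1=27; issue ADD r0<-Add1 | r0:Add1,r1:27,r2:9,r3:Add2
c11: stall | r0:Add1,r1:27,r2:9,r3:Add2
c12: stall | r0:Add1,r1:27,r2:9,r3:Add2
c13: CDB Add2=39; issue SUB r0<-Add2 | r0:Add2,r1:27,r2:9,r3:39
c14: issue MUL r3<-Mul1 | r0:Add2,r1:27,r2:9,r3:Mul1
c15: - | r0:Add2,r1:27,r2:9,r3:Mul1
c16: CDB Add1=48 | r0:Add2,r1:27,r2:9,r3:Mul1

STATUS = TAG Mul1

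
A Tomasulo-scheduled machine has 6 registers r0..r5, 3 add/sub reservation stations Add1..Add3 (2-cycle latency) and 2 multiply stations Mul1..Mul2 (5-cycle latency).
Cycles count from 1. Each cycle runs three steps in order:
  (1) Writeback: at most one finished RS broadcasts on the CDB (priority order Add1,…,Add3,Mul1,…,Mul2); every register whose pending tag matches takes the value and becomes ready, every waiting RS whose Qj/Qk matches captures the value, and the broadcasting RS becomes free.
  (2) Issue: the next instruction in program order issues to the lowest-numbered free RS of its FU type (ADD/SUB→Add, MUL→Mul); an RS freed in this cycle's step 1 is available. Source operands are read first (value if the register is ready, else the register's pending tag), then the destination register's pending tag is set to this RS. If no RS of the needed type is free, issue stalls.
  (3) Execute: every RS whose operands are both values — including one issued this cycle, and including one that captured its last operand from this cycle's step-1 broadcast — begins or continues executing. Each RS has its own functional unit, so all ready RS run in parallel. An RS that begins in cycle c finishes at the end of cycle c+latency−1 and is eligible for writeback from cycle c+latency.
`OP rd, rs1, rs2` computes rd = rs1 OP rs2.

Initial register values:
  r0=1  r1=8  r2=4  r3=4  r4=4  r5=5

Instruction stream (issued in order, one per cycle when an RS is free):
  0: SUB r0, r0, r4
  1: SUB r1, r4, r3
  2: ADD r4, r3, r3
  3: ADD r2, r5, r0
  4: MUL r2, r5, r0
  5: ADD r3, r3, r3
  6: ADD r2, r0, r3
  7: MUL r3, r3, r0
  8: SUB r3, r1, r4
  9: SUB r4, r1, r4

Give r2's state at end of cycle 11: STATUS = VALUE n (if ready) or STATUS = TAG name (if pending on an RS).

STATUS = VALUE 5

cycle 1: issue SUB r0<-Add1 // r0:Add1,r1:8,r2:4,r3:4,r4:4,r5:5
cycle 2: issue SUB r1<-Add2 // r0:Add1,r1:Add2,r2:4,r3:4,r4:4,r5:5
cycle 3: CDB Add1=-3; issue ADD r4<-Add1 // r0:-3,r1:Add2,r2:4,r3:4,r4:Add1,r5:5
cycle 4: CDB Add2=0; issue ADD r2<-Add2 // r0:-3,r1:0,r2:Add2,r3:4,r4:Add1,r5:5
cycle 5: CDB Add1=8; issue MUL r2<-Mul1 // r0:-3,r1:0,r2:Mul1,r3:4,r4:8,r5:5
cycle 6: CDB Add2=2; issue ADD r3<-Add1 // r0:-3,r1:0,r2:Mul1,r3:Add1,r4:8,r5:5
cycle 7: issue ADD r2<-Add2 // r0:-3,r1:0,r2:Add2,r3:Add1,r4:8,r5:5
cycle 8: CDB Add1=8; issue MUL r3<-Mul2 // r0:-3,r1:0,r2:Add2,r3:Mul2,r4:8,r5:5
cycle 9: issue SUB r3<-Add1 // r0:-3,r1:0,r2:Add2,r3:Add1,r4:8,r5:5
cycle 10: CDB Add2=5; issue SUB r4<-Add2 // r0:-3,r1:0,r2:5,r3:Add1,r4:Add2,r5:5
cycle 11: CDB Add1=-8 // r0:-3,r1:0,r2:5,r3:-8,r4:Add2,r5:5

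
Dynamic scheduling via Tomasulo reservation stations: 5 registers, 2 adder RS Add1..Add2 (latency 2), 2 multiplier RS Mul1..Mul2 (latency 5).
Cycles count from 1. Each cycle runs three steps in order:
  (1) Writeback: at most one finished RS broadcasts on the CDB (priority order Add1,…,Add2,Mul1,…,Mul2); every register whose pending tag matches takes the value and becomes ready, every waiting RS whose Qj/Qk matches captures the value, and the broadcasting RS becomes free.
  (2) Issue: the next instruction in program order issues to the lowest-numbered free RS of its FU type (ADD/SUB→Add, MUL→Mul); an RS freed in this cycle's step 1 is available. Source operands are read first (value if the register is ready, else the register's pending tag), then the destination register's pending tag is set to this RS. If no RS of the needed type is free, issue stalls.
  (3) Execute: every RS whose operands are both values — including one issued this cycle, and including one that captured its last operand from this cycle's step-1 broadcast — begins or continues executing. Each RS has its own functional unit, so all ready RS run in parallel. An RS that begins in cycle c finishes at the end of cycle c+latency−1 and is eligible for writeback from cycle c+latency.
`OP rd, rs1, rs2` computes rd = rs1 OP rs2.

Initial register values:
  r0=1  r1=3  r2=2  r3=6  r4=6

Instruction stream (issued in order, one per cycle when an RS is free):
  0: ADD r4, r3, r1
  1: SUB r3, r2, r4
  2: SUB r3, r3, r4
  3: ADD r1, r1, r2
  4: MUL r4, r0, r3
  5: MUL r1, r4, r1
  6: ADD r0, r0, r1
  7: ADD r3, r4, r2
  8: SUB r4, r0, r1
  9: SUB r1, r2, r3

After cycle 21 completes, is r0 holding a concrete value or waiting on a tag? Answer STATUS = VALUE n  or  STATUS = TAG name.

c1: issue ADD r4<-Add1 | r0:1,r1:3,r2:2,r3:6,r4:Add1
c2: issue SUB r3<-Add2 | r0:1,r1:3,r2:2,r3:Add2,r4:Add1
c3: CDB Add1=9; issue SUB r3<-Add1 | r0:1,r1:3,r2:2,r3:Add1,r4:9
c4: stall | r0:1,r1:3,r2:2,r3:Add1,r4:9
c5: CDB Add2=-7; issue ADD r1<-Add2 | r0:1,r1:Add2,r2:2,r3:Add1,r4:9
c6: issue MUL r4<-Mul1 | r0:1,r1:Add2,r2:2,r3:Add1,r4:Mul1
c7: CDB Add1=-16; issue MUL r1<-Mul2 | r0:1,r1:Mul2,r2:2,r3:-16,r4:Mul1
c8: CDB Add2=5; issue ADD r0<-Add1 | r0:Add1,r1:Mul2,r2:2,r3:-16,r4:Mul1
c9: issue ADD r3<-Add2 | r0:Add1,r1:Mul2,r2:2,r3:Add2,r4:Mul1
c10: stall | r0:Add1,r1:Mul2,r2:2,r3:Add2,r4:Mul1
c11: stall | r0:Add1,r1:Mul2,r2:2,r3:Add2,r4:Mul1
c12: CDB Mul1=-16; stall | r0:Add1,r1:Mul2,r2:2,r3:Add2,r4:-16
c13: stall | r0:Add1,r1:Mul2,r2:2,r3:Add2,r4:-16
c14: CDB Add2=-14; issue SUB r4<-Add2 | r0:Add1,r1:Mul2,r2:2,r3:-14,r4:Add2
c15: stall | r0:Add1,r1:Mul2,r2:2,r3:-14,r4:Add2
c16: stall | r0:Add1,r1:Mul2,r2:2,r3:-14,r4:Add2
c17: CDB Mul2=-80; stall | r0:Add1,r1:-80,r2:2,r3:-14,r4:Add2
c18: stall | r0:Add1,r1:-80,r2:2,r3:-14,r4:Add2
c19: CDB Add1=-79; issue SUB r1<-Add1 | r0:-79,r1:Add1,r2:2,r3:-14,r4:Add2
c20: - | r0:-79,r1:Add1,r2:2,r3:-14,r4:Add2
c21: CDB Add1=16 | r0:-79,r1:16,r2:2,r3:-14,r4:Add2

STATUS = VALUE -79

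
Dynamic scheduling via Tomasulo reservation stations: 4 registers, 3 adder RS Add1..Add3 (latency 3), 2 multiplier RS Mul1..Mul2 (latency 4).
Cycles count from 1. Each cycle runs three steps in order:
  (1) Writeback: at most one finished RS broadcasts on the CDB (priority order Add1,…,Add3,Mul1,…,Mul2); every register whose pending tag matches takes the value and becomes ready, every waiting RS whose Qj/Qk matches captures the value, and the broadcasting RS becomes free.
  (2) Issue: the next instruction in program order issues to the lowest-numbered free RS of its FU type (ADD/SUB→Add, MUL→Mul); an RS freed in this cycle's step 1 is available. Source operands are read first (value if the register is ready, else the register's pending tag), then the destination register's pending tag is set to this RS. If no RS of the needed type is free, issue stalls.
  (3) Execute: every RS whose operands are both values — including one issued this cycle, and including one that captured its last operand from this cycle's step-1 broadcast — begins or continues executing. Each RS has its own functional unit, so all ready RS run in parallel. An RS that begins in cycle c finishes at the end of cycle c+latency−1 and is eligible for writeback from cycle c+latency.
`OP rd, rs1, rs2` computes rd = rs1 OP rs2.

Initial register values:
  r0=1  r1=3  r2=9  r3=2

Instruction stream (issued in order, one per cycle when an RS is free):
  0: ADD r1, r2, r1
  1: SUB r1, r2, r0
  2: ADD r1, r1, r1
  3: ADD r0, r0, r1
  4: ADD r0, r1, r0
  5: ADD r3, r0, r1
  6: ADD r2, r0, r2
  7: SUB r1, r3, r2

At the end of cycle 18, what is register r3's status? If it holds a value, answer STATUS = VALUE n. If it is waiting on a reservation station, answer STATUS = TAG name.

STATUS = VALUE 49

c1: issue ADD r1<-Add1 | r0:1,r1:Add1,r2:9,r3:2
c2: issue SUB r1<-Add2 | r0:1,r1:Add2,r2:9,r3:2
c3: issue ADD r1<-Add3 | r0:1,r1:Add3,r2:9,r3:2
c4: CDB Add1=12; issue ADD r0<-Add1 | r0:Add1,r1:Add3,r2:9,r3:2
c5: CDB Add2=8; issue ADD r0<-Add2 | r0:Add2,r1:Add3,r2:9,r3:2
c6: stall | r0:Add2,r1:Add3,r2:9,r3:2
c7: stall | r0:Add2,r1:Add3,r2:9,r3:2
c8: CDB Add3=16; issue ADD r3<-Add3 | r0:Add2,r1:16,r2:9,r3:Add3
c9: stall | r0:Add2,r1:16,r2:9,r3:Add3
c10: stall | r0:Add2,r1:16,r2:9,r3:Add3
c11: CDB Add1=17; issue ADD r2<-Add1 | r0:Add2,r1:16,r2:Add1,r3:Add3
c12: stall | r0:Add2,r1:16,r2:Add1,r3:Add3
c13: stall | r0:Add2,r1:16,r2:Add1,r3:Add3
c14: CDB Add2=33; issue SUB r1<-Add2 | r0:33,r1:Add2,r2:Add1,r3:Add3
c15: - | r0:33,r1:Add2,r2:Add1,r3:Add3
c16: - | r0:33,r1:Add2,r2:Add1,r3:Add3
c17: CDB Add1=42 | r0:33,r1:Add2,r2:42,r3:Add3
c18: CDB Add3=49 | r0:33,r1:Add2,r2:42,r3:49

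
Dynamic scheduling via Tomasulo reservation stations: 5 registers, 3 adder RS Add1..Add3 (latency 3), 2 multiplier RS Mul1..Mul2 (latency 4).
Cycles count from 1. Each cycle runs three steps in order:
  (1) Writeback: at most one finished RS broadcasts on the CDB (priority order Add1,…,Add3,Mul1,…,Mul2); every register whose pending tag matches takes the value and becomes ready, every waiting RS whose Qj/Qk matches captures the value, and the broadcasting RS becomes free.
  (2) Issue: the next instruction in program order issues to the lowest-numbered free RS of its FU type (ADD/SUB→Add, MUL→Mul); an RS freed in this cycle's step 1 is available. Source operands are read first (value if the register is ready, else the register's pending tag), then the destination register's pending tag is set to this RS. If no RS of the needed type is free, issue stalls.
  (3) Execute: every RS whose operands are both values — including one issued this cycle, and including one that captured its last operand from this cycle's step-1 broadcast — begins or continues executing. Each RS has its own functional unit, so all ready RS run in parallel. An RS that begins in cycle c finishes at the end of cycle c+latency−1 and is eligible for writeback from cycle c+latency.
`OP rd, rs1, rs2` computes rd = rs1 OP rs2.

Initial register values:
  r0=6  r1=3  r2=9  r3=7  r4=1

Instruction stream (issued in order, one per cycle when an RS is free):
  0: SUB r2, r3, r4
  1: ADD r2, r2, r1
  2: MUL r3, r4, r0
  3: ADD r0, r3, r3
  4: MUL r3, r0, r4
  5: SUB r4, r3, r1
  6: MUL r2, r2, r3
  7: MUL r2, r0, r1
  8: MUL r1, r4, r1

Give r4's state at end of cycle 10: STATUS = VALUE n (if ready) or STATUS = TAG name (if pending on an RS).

c1: issue SUB r2<-Add1 | r0:6,r1:3,r2:Add1,r3:7,r4:1
c2: issue ADD r2<-Add2 | r0:6,r1:3,r2:Add2,r3:7,r4:1
c3: issue MUL r3<-Mul1 | r0:6,r1:3,r2:Add2,r3:Mul1,r4:1
c4: CDB Add1=6; issue ADD r0<-Add1 | r0:Add1,r1:3,r2:Add2,r3:Mul1,r4:1
c5: issue MUL r3<-Mul2 | r0:Add1,r1:3,r2:Add2,r3:Mul2,r4:1
c6: issue SUB r4<-Add3 | r0:Add1,r1:3,r2:Add2,r3:Mul2,r4:Add3
c7: CDB Add2=9; stall | r0:Add1,r1:3,r2:9,r3:Mul2,r4:Add3
c8: CDB Mul1=6; issue MUL r2<-Mul1 | r0:Add1,r1:3,r2:Mul1,r3:Mul2,r4:Add3
c9: stall | r0:Add1,r1:3,r2:Mul1,r3:Mul2,r4:Add3
c10: stall | r0:Add1,r1:3,r2:Mul1,r3:Mul2,r4:Add3

STATUS = TAG Add3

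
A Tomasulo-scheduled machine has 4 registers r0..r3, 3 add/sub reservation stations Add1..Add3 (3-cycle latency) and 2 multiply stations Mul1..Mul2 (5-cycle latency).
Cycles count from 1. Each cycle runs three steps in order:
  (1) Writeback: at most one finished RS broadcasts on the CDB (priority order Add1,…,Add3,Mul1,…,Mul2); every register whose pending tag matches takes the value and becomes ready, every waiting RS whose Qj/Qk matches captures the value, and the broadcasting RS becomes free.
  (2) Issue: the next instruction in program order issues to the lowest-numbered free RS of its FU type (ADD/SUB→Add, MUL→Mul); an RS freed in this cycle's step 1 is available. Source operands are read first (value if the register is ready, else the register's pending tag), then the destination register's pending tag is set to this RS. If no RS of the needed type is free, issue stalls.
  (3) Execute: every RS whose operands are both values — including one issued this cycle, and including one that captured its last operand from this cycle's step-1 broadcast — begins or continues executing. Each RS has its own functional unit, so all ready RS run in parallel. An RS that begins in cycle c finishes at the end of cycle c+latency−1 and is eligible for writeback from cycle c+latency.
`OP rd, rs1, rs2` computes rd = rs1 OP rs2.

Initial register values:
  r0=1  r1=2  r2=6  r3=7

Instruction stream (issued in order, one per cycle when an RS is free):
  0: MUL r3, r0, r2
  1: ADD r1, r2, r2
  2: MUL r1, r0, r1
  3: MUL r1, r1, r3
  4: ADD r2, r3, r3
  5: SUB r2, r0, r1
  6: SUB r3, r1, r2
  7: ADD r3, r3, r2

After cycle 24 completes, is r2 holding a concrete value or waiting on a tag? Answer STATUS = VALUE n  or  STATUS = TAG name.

c1: issue MUL r3<-Mul1 | r0:1,r1:2,r2:6,r3:Mul1
c2: issue ADD r1<-Add1 | r0:1,r1:Add1,r2:6,r3:Mul1
c3: issue MUL r1<-Mul2 | r0:1,r1:Mul2,r2:6,r3:Mul1
c4: stall | r0:1,r1:Mul2,r2:6,r3:Mul1
c5: CDB Add1=12; stall | r0:1,r1:Mul2,r2:6,r3:Mul1
c6: CDB Mul1=6; issue MUL r1<-Mul1 | r0:1,r1:Mul1,r2:6,r3:6
c7: issue ADD r2<-Add1 | r0:1,r1:Mul1,r2:Add1,r3:6
c8: issue SUB r2<-Add2 | r0:1,r1:Mul1,r2:Add2,r3:6
c9: issue SUB r3<-Add3 | r0:1,r1:Mul1,r2:Add2,r3:Add3
c10: CDB Add1=12; issue ADD r3<-Add1 | r0:1,r1:Mul1,r2:Add2,r3:Add1
c11: CDB Mul2=12 | r0:1,r1:Mul1,r2:Add2,r3:Add1
c12: - | r0:1,r1:Mul1,r2:Add2,r3:Add1
c13: - | r0:1,r1:Mul1,r2:Add2,r3:Add1
c14: - | r0:1,r1:Mul1,r2:Add2,r3:Add1
c15: - | r0:1,r1:Mul1,r2:Add2,r3:Add1
c16: CDB Mul1=72 | r0:1,r1:72,r2:Add2,r3:Add1
c17: - | r0:1,r1:72,r2:Add2,r3:Add1
c18: - | r0:1,r1:72,r2:Add2,r3:Add1
c19: CDB Add2=-71 | r0:1,r1:72,r2:-71,r3:Add1
c20: - | r0:1,r1:72,r2:-71,r3:Add1
c21: - | r0:1,r1:72,r2:-71,r3:Add1
c22: CDB Add3=143 | r0:1,r1:72,r2:-71,r3:Add1
c23: - | r0:1,r1:72,r2:-71,r3:Add1
c24: - | r0:1,r1:72,r2:-71,r3:Add1

STATUS = VALUE -71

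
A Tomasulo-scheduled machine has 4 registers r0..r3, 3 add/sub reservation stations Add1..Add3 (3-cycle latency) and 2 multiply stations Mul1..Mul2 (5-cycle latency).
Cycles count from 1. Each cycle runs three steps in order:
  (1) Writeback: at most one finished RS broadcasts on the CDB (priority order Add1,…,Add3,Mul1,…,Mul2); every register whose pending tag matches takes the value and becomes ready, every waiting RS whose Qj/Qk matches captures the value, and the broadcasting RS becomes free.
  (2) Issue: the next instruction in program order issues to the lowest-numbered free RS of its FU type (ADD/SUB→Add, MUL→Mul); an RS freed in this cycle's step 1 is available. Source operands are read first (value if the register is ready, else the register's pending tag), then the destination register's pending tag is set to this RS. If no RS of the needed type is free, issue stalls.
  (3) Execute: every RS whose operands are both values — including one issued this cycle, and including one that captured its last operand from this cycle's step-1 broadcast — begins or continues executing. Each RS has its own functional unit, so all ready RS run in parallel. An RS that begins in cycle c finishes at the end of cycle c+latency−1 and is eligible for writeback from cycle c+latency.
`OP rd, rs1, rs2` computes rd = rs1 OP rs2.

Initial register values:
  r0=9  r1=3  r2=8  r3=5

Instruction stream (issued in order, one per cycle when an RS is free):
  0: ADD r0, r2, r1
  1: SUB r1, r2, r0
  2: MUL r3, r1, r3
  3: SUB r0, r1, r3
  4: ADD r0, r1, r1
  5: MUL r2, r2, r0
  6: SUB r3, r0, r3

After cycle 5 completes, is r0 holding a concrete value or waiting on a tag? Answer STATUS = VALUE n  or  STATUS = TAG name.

STATUS = TAG Add3

c1: issue ADD r0<-Add1 | r0:Add1,r1:3,r2:8,r3:5
c2: issue SUB r1<-Add2 | r0:Add1,r1:Add2,r2:8,r3:5
c3: issue MUL r3<-Mul1 | r0:Add1,r1:Add2,r2:8,r3:Mul1
c4: CDB Add1=11; issue SUB r0<-Add1 | r0:Add1,r1:Add2,r2:8,r3:Mul1
c5: issue ADD r0<-Add3 | r0:Add3,r1:Add2,r2:8,r3:Mul1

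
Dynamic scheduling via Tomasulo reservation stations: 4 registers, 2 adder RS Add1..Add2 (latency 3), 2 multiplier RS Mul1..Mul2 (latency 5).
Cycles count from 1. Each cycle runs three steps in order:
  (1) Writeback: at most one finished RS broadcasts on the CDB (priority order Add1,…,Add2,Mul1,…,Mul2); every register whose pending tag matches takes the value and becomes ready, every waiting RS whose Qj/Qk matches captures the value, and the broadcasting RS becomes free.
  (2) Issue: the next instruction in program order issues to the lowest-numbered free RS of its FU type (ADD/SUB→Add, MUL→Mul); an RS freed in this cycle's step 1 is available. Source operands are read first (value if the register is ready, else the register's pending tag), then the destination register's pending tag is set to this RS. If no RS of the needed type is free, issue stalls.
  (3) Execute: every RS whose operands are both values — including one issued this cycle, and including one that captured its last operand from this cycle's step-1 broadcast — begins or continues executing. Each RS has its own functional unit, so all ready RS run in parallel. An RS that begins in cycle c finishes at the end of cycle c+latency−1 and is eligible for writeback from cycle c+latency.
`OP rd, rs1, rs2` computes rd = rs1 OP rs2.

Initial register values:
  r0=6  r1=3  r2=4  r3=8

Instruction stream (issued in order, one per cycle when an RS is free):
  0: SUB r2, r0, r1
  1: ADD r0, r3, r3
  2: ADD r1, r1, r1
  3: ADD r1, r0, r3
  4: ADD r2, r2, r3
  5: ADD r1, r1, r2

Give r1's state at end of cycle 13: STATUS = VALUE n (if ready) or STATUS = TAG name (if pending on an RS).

cycle 1: issue SUB r2<-Add1 // r0:6,r1:3,r2:Add1,r3:8
cycle 2: issue ADD r0<-Add2 // r0:Add2,r1:3,r2:Add1,r3:8
cycle 3: stall // r0:Add2,r1:3,r2:Add1,r3:8
cycle 4: CDB Add1=3; issue ADD r1<-Add1 // r0:Add2,r1:Add1,r2:3,r3:8
cycle 5: CDB Add2=16; issue ADD r1<-Add2 // r0:16,r1:Add2,r2:3,r3:8
cycle 6: stall // r0:16,r1:Add2,r2:3,r3:8
cycle 7: CDB Add1=6; issue ADD r2<-Add1 // r0:16,r1:Add2,r2:Add1,r3:8
cycle 8: CDB Add2=24; issue ADD r1<-Add2 // r0:16,r1:Add2,r2:Add1,r3:8
cycle 9: - // r0:16,r1:Add2,r2:Add1,r3:8
cycle 10: CDB Add1=11 // r0:16,r1:Add2,r2:11,r3:8
cycle 11: - // r0:16,r1:Add2,r2:11,r3:8
cycle 12: - // r0:16,r1:Add2,r2:11,r3:8
cycle 13: CDB Add2=35 // r0:16,r1:35,r2:11,r3:8

STATUS = VALUE 35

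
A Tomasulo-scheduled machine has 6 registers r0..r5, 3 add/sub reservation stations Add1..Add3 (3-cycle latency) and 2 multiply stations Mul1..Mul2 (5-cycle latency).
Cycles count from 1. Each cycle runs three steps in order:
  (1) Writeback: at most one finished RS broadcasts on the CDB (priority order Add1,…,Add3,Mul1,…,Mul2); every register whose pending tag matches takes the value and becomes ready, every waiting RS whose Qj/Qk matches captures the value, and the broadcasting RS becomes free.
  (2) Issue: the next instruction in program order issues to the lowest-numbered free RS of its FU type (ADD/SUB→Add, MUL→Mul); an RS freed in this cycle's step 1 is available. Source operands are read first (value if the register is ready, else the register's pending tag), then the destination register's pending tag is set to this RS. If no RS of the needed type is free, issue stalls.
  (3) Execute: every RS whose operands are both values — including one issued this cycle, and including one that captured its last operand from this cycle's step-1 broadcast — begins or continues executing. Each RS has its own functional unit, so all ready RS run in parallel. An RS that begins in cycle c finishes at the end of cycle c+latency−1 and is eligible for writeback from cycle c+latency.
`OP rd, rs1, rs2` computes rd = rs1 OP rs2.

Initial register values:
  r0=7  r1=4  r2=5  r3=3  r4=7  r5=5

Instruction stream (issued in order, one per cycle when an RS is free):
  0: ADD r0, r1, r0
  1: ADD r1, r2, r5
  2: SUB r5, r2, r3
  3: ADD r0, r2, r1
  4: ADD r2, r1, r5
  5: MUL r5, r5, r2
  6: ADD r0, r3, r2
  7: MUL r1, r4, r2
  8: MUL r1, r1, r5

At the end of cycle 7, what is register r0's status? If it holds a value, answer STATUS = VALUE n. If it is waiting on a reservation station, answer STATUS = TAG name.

STATUS = TAG Add3

c1: issue ADD r0<-Add1 | r0:Add1,r1:4,r2:5,r3:3,r4:7,r5:5
c2: issue ADD r1<-Add2 | r0:Add1,r1:Add2,r2:5,r3:3,r4:7,r5:5
c3: issue SUB r5<-Add3 | r0:Add1,r1:Add2,r2:5,r3:3,r4:7,r5:Add3
c4: CDB Add1=11; issue ADD r0<-Add1 | r0:Add1,r1:Add2,r2:5,r3:3,r4:7,r5:Add3
c5: CDB Add2=10; issue ADD r2<-Add2 | r0:Add1,r1:10,r2:Add2,r3:3,r4:7,r5:Add3
c6: CDB Add3=2; issue MUL r5<-Mul1 | r0:Add1,r1:10,r2:Add2,r3:3,r4:7,r5:Mul1
c7: issue ADD r0<-Add3 | r0:Add3,r1:10,r2:Add2,r3:3,r4:7,r5:Mul1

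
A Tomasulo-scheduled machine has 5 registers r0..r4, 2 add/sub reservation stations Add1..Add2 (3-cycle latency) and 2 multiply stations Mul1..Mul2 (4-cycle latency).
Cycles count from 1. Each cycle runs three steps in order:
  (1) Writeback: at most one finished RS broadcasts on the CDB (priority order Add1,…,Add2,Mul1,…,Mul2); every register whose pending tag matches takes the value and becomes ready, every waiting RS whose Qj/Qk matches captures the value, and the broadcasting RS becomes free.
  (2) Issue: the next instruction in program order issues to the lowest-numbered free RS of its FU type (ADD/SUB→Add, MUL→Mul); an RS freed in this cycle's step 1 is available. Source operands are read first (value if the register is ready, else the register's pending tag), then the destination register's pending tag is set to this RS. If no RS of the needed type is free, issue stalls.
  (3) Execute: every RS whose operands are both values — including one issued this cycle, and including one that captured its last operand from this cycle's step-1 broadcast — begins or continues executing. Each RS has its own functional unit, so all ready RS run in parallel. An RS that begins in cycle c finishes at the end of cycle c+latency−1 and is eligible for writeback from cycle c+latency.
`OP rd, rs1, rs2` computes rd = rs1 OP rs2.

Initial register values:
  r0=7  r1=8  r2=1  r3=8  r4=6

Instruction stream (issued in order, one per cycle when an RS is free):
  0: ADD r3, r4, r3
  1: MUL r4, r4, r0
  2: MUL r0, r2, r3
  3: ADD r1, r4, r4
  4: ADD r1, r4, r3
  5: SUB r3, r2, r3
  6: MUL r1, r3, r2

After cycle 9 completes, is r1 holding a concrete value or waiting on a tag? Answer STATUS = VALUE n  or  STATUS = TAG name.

c1: issue ADD r3<-Add1 | r0:7,r1:8,r2:1,r3:Add1,r4:6
c2: issue MUL r4<-Mul1 | r0:7,r1:8,r2:1,r3:Add1,r4:Mul1
c3: issue MUL r0<-Mul2 | r0:Mul2,r1:8,r2:1,r3:Add1,r4:Mul1
c4: CDB Add1=14; issue ADD r1<-Add1 | r0:Mul2,r1:Add1,r2:1,r3:14,r4:Mul1
c5: issue ADD r1<-Add2 | r0:Mul2,r1:Add2,r2:1,r3:14,r4:Mul1
c6: CDB Mul1=42; stall | r0:Mul2,r1:Add2,r2:1,r3:14,r4:42
c7: stall | r0:Mul2,r1:Add2,r2:1,r3:14,r4:42
c8: CDB Mul2=14; stall | r0:14,r1:Add2,r2:1,r3:14,r4:42
c9: CDB Add1=84; issue SUB r3<-Add1 | r0:14,r1:Add2,r2:1,r3:Add1,r4:42

STATUS = TAG Add2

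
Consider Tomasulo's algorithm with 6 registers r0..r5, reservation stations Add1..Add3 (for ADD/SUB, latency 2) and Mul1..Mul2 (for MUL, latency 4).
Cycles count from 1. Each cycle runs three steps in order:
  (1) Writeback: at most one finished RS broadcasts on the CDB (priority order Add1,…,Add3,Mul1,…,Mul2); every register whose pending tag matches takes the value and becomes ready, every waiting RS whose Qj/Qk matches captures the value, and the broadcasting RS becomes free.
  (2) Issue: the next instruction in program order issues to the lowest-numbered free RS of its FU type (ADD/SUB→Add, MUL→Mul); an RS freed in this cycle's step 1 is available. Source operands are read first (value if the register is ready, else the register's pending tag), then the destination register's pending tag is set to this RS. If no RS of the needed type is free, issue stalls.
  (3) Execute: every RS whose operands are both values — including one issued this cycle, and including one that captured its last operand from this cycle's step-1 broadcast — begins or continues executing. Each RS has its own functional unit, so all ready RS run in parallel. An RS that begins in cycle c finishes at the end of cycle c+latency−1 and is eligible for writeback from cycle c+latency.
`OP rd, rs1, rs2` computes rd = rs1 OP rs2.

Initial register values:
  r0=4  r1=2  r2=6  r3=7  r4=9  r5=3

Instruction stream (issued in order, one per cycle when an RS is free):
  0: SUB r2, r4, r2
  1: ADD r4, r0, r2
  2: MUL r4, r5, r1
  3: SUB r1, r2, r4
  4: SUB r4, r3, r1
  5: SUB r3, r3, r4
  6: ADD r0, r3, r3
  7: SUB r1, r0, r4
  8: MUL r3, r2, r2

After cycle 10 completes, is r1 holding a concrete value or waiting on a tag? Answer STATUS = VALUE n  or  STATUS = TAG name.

c1: issue SUB r2<-Add1 | r0:4,r1:2,r2:Add1,r3:7,r4:9,r5:3
c2: issue ADD r4<-Add2 | r0:4,r1:2,r2:Add1,r3:7,r4:Add2,r5:3
c3: CDB Add1=3; issue MUL r4<-Mul1 | r0:4,r1:2,r2:3,r3:7,r4:Mul1,r5:3
c4: issue SUB r1<-Add1 | r0:4,r1:Add1,r2:3,r3:7,r4:Mul1,r5:3
c5: CDB Add2=7; issue SUB r4<-Add2 | r0:4,r1:Add1,r2:3,r3:7,r4:Add2,r5:3
c6: issue SUB r3<-Add3 | r0:4,r1:Add1,r2:3,r3:Add3,r4:Add2,r5:3
c7: CDB Mul1=6; stall | r0:4,r1:Add1,r2:3,r3:Add3,r4:Add2,r5:3
c8: stall | r0:4,r1:Add1,r2:3,r3:Add3,r4:Add2,r5:3
c9: CDB Add1=-3; issue ADD r0<-Add1 | r0:Add1,r1:-3,r2:3,r3:Add3,r4:Add2,r5:3
c10: stall | r0:Add1,r1:-3,r2:3,r3:Add3,r4:Add2,r5:3

STATUS = VALUE -3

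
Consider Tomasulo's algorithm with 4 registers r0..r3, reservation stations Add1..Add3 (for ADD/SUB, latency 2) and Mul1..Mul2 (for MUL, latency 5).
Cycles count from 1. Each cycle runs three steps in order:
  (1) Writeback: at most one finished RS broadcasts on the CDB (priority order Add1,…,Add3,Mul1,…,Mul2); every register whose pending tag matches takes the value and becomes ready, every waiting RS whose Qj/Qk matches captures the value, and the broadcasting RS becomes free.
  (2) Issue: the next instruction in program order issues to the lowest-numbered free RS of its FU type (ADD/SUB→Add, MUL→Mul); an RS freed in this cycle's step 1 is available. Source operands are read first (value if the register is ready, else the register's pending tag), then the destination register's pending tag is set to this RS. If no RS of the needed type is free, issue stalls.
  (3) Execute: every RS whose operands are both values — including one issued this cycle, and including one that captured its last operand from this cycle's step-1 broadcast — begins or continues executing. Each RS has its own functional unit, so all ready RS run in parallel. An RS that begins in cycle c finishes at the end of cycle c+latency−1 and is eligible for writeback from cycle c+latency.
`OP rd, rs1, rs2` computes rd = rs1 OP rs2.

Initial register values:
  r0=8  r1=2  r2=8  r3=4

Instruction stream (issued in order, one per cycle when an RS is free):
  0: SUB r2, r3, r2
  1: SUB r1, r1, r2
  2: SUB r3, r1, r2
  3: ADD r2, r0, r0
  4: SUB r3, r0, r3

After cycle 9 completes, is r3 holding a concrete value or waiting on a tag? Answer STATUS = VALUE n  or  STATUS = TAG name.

c1: issue SUB r2<-Add1 | r0:8,r1:2,r2:Add1,r3:4
c2: issue SUB r1<-Add2 | r0:8,r1:Add2,r2:Add1,r3:4
c3: CDB Add1=-4; issue SUB r3<-Add1 | r0:8,r1:Add2,r2:-4,r3:Add1
c4: issue ADD r2<-Add3 | r0:8,r1:Add2,r2:Add3,r3:Add1
c5: CDB Add2=6; issue SUB r3<-Add2 | r0:8,r1:6,r2:Add3,r3:Add2
c6: CDB Add3=16 | r0:8,r1:6,r2:16,r3:Add2
c7: CDB Add1=10 | r0:8,r1:6,r2:16,r3:Add2
c8: - | r0:8,r1:6,r2:16,r3:Add2
c9: CDB Add2=-2 | r0:8,r1:6,r2:16,r3:-2

STATUS = VALUE -2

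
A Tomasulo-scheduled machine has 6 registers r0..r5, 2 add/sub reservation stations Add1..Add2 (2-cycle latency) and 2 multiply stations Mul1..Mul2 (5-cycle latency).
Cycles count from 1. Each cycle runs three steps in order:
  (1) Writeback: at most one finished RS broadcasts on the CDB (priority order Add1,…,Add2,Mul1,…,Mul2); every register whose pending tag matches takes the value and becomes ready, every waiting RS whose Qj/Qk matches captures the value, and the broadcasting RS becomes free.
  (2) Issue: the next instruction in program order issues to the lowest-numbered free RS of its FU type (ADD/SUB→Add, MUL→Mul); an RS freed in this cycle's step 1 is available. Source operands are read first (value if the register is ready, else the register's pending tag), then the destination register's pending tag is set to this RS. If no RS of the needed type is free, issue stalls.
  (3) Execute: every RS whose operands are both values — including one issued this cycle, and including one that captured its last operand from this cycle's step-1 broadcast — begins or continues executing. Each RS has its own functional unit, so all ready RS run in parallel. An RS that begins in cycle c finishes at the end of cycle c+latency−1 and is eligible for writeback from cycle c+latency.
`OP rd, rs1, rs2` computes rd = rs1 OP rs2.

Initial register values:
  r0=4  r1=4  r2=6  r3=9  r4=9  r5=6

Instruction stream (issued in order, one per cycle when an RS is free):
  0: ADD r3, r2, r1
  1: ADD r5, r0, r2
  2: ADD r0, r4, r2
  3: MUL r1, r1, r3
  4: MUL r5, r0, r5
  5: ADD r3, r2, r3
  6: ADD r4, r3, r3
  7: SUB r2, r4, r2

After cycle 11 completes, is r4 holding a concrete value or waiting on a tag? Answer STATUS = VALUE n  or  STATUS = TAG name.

  c1: issue ADD r3<-Add1  regs: r0:4,r1:4,r2:6,r3:Add1,r4:9,r5:6
  c2: issue ADD r5<-Add2  regs: r0:4,r1:4,r2:6,r3:Add1,r4:9,r5:Add2
  c3: CDB Add1=10; issue ADD r0<-Add1  regs: r0:Add1,r1:4,r2:6,r3:10,r4:9,r5:Add2
  c4: CDB Add2=10; issue MUL r1<-Mul1  regs: r0:Add1,r1:Mul1,r2:6,r3:10,r4:9,r5:10
  c5: CDB Add1=15; issue MUL r5<-Mul2  regs: r0:15,r1:Mul1,r2:6,r3:10,r4:9,r5:Mul2
  c6: issue ADD r3<-Add1  regs: r0:15,r1:Mul1,r2:6,r3:Add1,r4:9,r5:Mul2
  c7: issue ADD r4<-Add2  regs: r0:15,r1:Mul1,r2:6,r3:Add1,r4:Add2,r5:Mul2
  c8: CDB Add1=16; issue SUB r2<-Add1  regs: r0:15,r1:Mul1,r2:Add1,r3:16,r4:Add2,r5:Mul2
  c9: CDB Mul1=40  regs: r0:15,r1:40,r2:Add1,r3:16,r4:Add2,r5:Mul2
  c10: CDB Add2=32  regs: r0:15,r1:40,r2:Add1,r3:16,r4:32,r5:Mul2
  c11: CDB Mul2=150  regs: r0:15,r1:40,r2:Add1,r3:16,r4:32,r5:150

STATUS = VALUE 32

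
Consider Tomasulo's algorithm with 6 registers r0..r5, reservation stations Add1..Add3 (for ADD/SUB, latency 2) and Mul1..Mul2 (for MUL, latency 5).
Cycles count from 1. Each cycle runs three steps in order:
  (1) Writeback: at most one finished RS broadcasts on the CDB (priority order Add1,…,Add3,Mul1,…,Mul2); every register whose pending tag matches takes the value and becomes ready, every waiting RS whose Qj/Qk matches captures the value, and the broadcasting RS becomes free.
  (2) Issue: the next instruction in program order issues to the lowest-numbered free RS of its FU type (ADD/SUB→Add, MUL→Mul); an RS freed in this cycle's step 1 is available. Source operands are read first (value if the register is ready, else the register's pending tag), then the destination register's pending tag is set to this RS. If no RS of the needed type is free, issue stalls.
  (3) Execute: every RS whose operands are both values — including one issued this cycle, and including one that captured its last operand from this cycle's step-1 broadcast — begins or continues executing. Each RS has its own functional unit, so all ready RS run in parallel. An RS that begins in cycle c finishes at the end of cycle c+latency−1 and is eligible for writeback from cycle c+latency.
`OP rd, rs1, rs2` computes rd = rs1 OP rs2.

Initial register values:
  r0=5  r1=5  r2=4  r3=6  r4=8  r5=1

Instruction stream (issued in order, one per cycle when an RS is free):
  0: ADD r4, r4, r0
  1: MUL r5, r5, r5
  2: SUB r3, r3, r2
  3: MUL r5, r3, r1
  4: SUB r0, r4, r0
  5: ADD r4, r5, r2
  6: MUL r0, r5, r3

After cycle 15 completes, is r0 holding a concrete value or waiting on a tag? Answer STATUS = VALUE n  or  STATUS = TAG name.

STATUS = VALUE 20

c1: issue ADD r4<-Add1 | r0:5,r1:5,r2:4,r3:6,r4:Add1,r5:1
c2: issue MUL r5<-Mul1 | r0:5,r1:5,r2:4,r3:6,r4:Add1,r5:Mul1
c3: CDB Add1=13; issue SUB r3<-Add1 | r0:5,r1:5,r2:4,r3:Add1,r4:13,r5:Mul1
c4: issue MUL r5<-Mul2 | r0:5,r1:5,r2:4,r3:Add1,r4:13,r5:Mul2
c5: CDB Add1=2; issue SUB r0<-Add1 | r0:Add1,r1:5,r2:4,r3:2,r4:13,r5:Mul2
c6: issue ADD r4<-Add2 | r0:Add1,r1:5,r2:4,r3:2,r4:Add2,r5:Mul2
c7: CDB Add1=8; stall | r0:8,r1:5,r2:4,r3:2,r4:Add2,r5:Mul2
c8: CDB Mul1=1; issue MUL r0<-Mul1 | r0:Mul1,r1:5,r2:4,r3:2,r4:Add2,r5:Mul2
c9: - | r0:Mul1,r1:5,r2:4,r3:2,r4:Add2,r5:Mul2
c10: CDB Mul2=10 | r0:Mul1,r1:5,r2:4,r3:2,r4:Add2,r5:10
c11: - | r0:Mul1,r1:5,r2:4,r3:2,r4:Add2,r5:10
c12: CDB Add2=14 | r0:Mul1,r1:5,r2:4,r3:2,r4:14,r5:10
c13: - | r0:Mul1,r1:5,r2:4,r3:2,r4:14,r5:10
c14: - | r0:Mul1,r1:5,r2:4,r3:2,r4:14,r5:10
c15: CDB Mul1=20 | r0:20,r1:5,r2:4,r3:2,r4:14,r5:10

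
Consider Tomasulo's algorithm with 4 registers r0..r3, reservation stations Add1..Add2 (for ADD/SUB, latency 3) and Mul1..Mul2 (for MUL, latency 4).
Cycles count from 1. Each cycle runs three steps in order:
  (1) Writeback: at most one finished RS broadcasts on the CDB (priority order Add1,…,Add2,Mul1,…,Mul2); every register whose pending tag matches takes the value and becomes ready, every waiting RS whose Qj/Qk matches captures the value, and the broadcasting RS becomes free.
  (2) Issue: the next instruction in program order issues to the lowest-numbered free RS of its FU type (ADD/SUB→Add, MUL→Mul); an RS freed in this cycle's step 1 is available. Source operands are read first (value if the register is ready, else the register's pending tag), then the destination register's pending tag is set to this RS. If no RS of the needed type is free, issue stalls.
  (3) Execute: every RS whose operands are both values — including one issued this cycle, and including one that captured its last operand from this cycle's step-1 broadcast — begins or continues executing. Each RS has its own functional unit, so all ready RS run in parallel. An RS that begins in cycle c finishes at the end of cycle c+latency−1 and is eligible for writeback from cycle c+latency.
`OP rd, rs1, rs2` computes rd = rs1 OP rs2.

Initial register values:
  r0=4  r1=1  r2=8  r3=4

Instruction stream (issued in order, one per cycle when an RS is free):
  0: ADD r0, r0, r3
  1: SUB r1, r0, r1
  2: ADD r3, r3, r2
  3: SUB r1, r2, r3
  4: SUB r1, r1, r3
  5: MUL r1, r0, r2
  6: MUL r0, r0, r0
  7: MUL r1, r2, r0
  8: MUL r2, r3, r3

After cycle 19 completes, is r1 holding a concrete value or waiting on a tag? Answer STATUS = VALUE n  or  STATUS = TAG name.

c1: issue ADD r0<-Add1 | r0:Add1,r1:1,r2:8,r3:4
c2: issue SUB r1<-Add2 | r0:Add1,r1:Add2,r2:8,r3:4
c3: stall | r0:Add1,r1:Add2,r2:8,r3:4
c4: CDB Add1=8; issue ADD r3<-Add1 | r0:8,r1:Add2,r2:8,r3:Add1
c5: stall | r0:8,r1:Add2,r2:8,r3:Add1
c6: stall | r0:8,r1:Add2,r2:8,r3:Add1
c7: CDB Add1=12; issue SUB r1<-Add1 | r0:8,r1:Add1,r2:8,r3:12
c8: CDB Add2=7; issue SUB r1<-Add2 | r0:8,r1:Add2,r2:8,r3:12
c9: issue MUL r1<-Mul1 | r0:8,r1:Mul1,r2:8,r3:12
c10: CDB Add1=-4; issue MUL r0<-Mul2 | r0:Mul2,r1:Mul1,r2:8,r3:12
c11: stall | r0:Mul2,r1:Mul1,r2:8,r3:12
c12: stall | r0:Mul2,r1:Mul1,r2:8,r3:12
c13: CDB Add2=-16; stall | r0:Mul2,r1:Mul1,r2:8,r3:12
c14: CDB Mul1=64; issue MUL r1<-Mul1 | r0:Mul2,r1:Mul1,r2:8,r3:12
c15: CDB Mul2=64; issue MUL r2<-Mul2 | r0:64,r1:Mul1,r2:Mul2,r3:12
c16: - | r0:64,r1:Mul1,r2:Mul2,r3:12
c17: - | r0:64,r1:Mul1,r2:Mul2,r3:12
c18: - | r0:64,r1:Mul1,r2:Mul2,r3:12
c19: CDB Mul1=512 | r0:64,r1:512,r2:Mul2,r3:12

STATUS = VALUE 512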